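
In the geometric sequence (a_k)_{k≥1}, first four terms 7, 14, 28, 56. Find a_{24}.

58720256

Common ratio r = 2.
a_k = 7·2^(k-1).
a_{24} = 7·2^23 = 58720256.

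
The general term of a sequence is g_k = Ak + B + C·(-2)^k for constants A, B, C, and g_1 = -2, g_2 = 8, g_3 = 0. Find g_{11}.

-2008

Write the equations: A + B - 2C = -2; 2A + B + 4C = 8; 3A + B - 8C = 0.
Subtracting the first from the second: A + 6C = 10.
Subtracting the second from the third: A - 12C = -8.
Solving: C = 1, A = 4, then B = -4.
Therefore g_{11} = 44 + (-4) + 1·(-2048) = -2008.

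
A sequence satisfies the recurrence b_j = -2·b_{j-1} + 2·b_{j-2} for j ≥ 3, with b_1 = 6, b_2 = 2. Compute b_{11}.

16000

b_3 = 8;  b_4 = -12;  b_5 = 40;  b_6 = -104;  b_7 = 288;  b_8 = -784;  b_9 = 2144;  b_{10} = -5856;  b_{11} = 16000.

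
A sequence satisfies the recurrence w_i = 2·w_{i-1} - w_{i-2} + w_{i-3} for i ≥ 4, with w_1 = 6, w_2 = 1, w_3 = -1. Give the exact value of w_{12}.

Compute successive terms:
w_4 = 3, w_5 = 8, w_6 = 12, w_7 = 19, w_8 = 34, w_9 = 61, w_{10} = 107, w_{11} = 187, w_{12} = 328.

328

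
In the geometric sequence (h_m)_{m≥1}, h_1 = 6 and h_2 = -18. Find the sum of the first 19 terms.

1743392202

Common ratio r = -3.
h_m = 6·(-3)^(m-1).
S = 6·((-3)^19 - 1)/(-3 - 1) = 6·(-1162261467 - 1)/(-4) = 1743392202.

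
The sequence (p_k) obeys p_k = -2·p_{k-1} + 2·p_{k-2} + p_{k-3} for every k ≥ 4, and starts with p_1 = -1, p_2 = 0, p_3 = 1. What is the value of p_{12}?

-6765

Step forward from the initial values:
p_4 = -3  p_5 = 8  p_6 = -21  p_7 = 55  p_8 = -144  p_9 = 377  p_{10} = -987  p_{11} = 2584  p_{12} = -6765.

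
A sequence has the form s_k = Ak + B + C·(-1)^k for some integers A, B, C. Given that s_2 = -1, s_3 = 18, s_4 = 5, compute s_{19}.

At k = 2, 3, 4: 2A + B + C = -1; 3A + B - C = 18; 4A + B + C = 5.
Subtracting the first from the second: A - 2C = 19.
Subtracting the second from the third: A + 2C = -13.
Solving: C = -8, A = 3, then B = 1.
Therefore s_{19} = 57 + 1 + (-8)·(-1) = 66.

66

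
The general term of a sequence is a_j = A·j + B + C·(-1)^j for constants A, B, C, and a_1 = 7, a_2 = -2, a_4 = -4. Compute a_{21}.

Plug in j = 1, 2, 4: A + B - C = 7; 2A + B + C = -2; 4A + B + C = -4.
Subtracting the first from the second: A + 2C = -9.
Subtracting the second from the third: 2A = -2.
Solving: C = -4, A = -1, then B = 4.
Therefore a_{21} = -21 + 4 + (-4)·(-1) = -13.

-13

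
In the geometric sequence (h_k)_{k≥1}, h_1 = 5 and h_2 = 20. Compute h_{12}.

20971520

Common ratio r = 4.
h_k = 5·4^(k-1).
h_{12} = 5·4^11 = 20971520.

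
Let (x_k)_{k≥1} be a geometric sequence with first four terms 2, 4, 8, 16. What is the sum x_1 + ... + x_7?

Common ratio r = 2.
x_k = 2·2^(k-1).
S = 2·(2^7 - 1)/(2 - 1) = 2·(128 - 1)/(1) = 254.

254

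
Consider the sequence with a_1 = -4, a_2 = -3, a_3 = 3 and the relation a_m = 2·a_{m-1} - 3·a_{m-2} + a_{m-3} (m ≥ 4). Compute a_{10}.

137

Step forward from the initial values:
a_4 = 11; a_5 = 10; a_6 = -10; a_7 = -39; a_8 = -38; a_9 = 31; a_{10} = 137.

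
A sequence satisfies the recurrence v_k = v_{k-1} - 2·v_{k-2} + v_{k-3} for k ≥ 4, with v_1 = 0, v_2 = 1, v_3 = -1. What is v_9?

-7

Iterate the recurrence:
v_4 = -3;  v_5 = 0;  v_6 = 5;  v_7 = 2;  v_8 = -8;  v_9 = -7.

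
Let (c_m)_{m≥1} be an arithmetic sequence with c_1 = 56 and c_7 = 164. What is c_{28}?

Common difference d = (164 - 56) / (7 - 1) = 18.
c_m = 56 + (m - 1)·18.
c_{28} = 56 + 27·18 = 542.

542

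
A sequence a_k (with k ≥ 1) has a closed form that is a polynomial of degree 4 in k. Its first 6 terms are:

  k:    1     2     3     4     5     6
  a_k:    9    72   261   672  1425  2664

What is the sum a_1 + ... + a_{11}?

67122

1st diffs: 63, 189, 411, 753, 1239.
2nd diffs: 126, 222, 342, 486.
3rd diffs: 96, 120, 144.
4th diffs: 24, 24 (constant).
So a_k = k^4 + 6k^3 + 2k^2.
Continuing: …, 4557, 7296, 11097, 16200, …, a_{11} = 22869.
Summing k = 1..11 (11 terms) gives 67122.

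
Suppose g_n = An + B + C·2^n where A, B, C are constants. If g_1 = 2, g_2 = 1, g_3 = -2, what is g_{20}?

-1048553

Plug in n = 1, 2, 3: A + B + 2C = 2; 2A + B + 4C = 1; 3A + B + 8C = -2.
Subtracting the first from the second: A + 2C = -1.
Subtracting the second from the third: A + 4C = -3.
Solving: C = -1, A = 1, then B = 3.
So g_n = 1·n + 3 + (-1)·2^n; at n=20 this is -1048553.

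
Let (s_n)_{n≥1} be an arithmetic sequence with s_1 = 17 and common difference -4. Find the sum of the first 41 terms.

s_n = 17 + (n - 1)·(-4).
s_{41} = -143; S = 41·(17 + (-143))/2 = -2583.

-2583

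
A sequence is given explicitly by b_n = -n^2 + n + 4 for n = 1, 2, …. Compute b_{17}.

b_{17} = -1·17^2 + 1·17 + 4 = -268.

-268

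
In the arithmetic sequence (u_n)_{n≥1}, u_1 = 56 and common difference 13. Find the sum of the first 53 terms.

20882

u_n = 56 + (n - 1)·13.
u_{53} = 732; S = 53·(56 + 732)/2 = 20882.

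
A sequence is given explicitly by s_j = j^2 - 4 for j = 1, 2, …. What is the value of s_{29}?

837

s_{29} = 1·29^2 - 4 = 837.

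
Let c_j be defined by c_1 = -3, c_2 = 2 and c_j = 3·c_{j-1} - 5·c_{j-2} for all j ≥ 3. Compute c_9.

-771

Applying the relation repeatedly:
c_3 = 21; c_4 = 53; c_5 = 54; c_6 = -103; c_7 = -579; c_8 = -1222; c_9 = -771.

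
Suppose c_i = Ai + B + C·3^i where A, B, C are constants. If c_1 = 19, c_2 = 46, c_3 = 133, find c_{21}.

At i = 1, 2, 3: A + B + 3C = 19; 2A + B + 9C = 46; 3A + B + 27C = 133.
Subtracting the first from the second: A + 6C = 27.
Subtracting the second from the third: A + 18C = 87.
Solving: C = 5, A = -3, then B = 7.
Therefore c_{21} = -63 + 7 + 5·10460353203 = 52301765959.

52301765959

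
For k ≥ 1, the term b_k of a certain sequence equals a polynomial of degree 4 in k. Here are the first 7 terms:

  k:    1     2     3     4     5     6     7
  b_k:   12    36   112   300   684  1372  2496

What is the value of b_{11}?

1st diffs: 24, 76, 188, 384, 688, 1124.
2nd diffs: 52, 112, 196, 304, 436.
3rd diffs: 60, 84, 108, 132.
4th diffs: 24, 24, 24 (constant).
Newton forward-difference form: b_k = 12 + 24·C(k-1,1) + 52·C(k-1,2) + 60·C(k-1,3) + 24·C(k-1,4).
At k = 11: k-1 = 10, so b_{11} = 12 + 240 + 2340 + 7200 + 5040 = 14832.

14832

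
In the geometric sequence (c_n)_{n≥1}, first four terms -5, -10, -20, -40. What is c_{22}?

-10485760

Common ratio r = 2.
c_n = (-5)·2^(n-1).
c_{22} = (-5)·2^21 = -10485760.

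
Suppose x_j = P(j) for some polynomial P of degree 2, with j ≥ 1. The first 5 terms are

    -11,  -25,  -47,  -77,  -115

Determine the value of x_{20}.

-1645

1st diffs: -14, -22, -30, -38.
2nd diffs: -8, -8, -8 (constant).
Newton forward-difference form: x_j = -11 + (-14)·C(j-1,1) + (-8)·C(j-1,2).
At j = 20: j-1 = 19, so x_{20} = -11 - 266 - 1368 = -1645.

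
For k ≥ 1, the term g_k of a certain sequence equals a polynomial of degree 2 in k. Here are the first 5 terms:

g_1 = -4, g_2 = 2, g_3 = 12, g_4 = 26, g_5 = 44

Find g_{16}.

1st diffs: 6, 10, 14, 18.
2nd diffs: 4, 4, 4 (constant).
Newton forward-difference form: g_k = -4 + 6·C(k-1,1) + 4·C(k-1,2).
At k = 16: k-1 = 15, so g_{16} = -4 + 90 + 420 = 506.

506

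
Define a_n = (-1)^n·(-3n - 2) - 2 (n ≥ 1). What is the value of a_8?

-28

(-1)^8 = 1; -3n - 2 at n=8 is -26; so a_8 = -28.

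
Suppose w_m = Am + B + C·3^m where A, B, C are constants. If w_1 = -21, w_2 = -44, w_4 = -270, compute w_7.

Write the equations: A + B + 3C = -21; 2A + B + 9C = -44; 4A + B + 81C = -270.
Subtracting the first from the second: A + 6C = -23.
Subtracting the second from the third: 2A + 72C = -226.
Solving: C = -3, A = -5, then B = -7.
Hence w_7 = -5·7 + (-7) + (-3)·2187 = -6603.

-6603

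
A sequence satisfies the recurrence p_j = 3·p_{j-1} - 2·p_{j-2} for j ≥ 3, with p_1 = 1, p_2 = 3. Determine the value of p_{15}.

Applying the relation repeatedly:
p_3 = 7  p_4 = 15  p_5 = 31  …  p_{12} = 4095  p_{13} = 8191  p_{14} = 16383  p_{15} = 32767.
(Characteristic roots are 2 and 1.)

32767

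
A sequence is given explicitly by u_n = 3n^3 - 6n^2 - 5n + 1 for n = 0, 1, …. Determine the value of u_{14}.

u_{14} = 3·14^3 - 6·14^2 - 5·14 + 1 = 6987.

6987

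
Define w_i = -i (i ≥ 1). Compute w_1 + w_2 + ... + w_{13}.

Over i = 1..13: Σi = 91.
Total = (-1)·91 = -91.

-91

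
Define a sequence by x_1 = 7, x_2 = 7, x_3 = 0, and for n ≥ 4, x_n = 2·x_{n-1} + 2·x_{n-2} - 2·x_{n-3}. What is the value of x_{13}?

Applying the relation repeatedly:
x_4 = 0; x_5 = -14; x_6 = -28; x_7 = -84; x_8 = -196; x_9 = -504; x_{10} = -1232; x_{11} = -3080; x_{12} = -7616; x_{13} = -18928.

-18928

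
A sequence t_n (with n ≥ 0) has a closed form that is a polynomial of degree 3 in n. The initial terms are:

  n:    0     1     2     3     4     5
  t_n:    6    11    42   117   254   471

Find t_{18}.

1st diffs: 5, 31, 75, 137, 217.
2nd diffs: 26, 44, 62, 80.
3rd diffs: 18, 18, 18 (constant).
Newton forward-difference form: t_n = 6 + 5·C(n,1) + 26·C(n,2) + 18·C(n,3).
At n = 18: n = 18, so t_{18} = 6 + 90 + 3978 + 14688 = 18762.

18762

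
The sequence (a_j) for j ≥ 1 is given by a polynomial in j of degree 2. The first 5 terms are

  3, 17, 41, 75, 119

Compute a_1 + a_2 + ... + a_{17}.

1st diffs: 14, 24, 34, 44.
2nd diffs: 10, 10, 10 (constant).
Newton forward-difference form: a_j = 3 + 14·C(j-1,1) + 10·C(j-1,2).
Continuing: …, 173, 237, 311, 395, …, a_{17} = 1427.
Summing j = 1..17 (17 terms) gives 8755.

8755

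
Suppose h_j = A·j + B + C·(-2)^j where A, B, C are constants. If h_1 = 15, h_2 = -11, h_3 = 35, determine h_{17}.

Plug in j = 1, 2, 3: A + B - 2C = 15; 2A + B + 4C = -11; 3A + B - 8C = 35.
Subtracting the first from the second: A + 6C = -26.
Subtracting the second from the third: A - 12C = 46.
Solving: C = -4, A = -2, then B = 9.
Therefore h_{17} = -34 + 9 + (-4)·(-131072) = 524263.

524263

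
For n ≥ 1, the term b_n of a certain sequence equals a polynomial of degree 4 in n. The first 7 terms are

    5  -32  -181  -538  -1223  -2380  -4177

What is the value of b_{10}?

-15448

1st diffs: -37, -149, -357, -685, -1157, -1797.
2nd diffs: -112, -208, -328, -472, -640.
3rd diffs: -96, -120, -144, -168.
4th diffs: -24, -24, -24 (constant).
So b_n = -n^4 - 6n^3 + 5n^2 + 5n + 2.
Evaluating at n = 10 gives b_{10} = -15448.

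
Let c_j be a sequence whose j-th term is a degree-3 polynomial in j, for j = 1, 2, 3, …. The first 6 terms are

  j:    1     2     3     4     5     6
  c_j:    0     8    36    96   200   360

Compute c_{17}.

9248

1st diffs: 8, 28, 60, 104, 160.
2nd diffs: 20, 32, 44, 56.
3rd diffs: 12, 12, 12 (constant).
Newton forward-difference form: c_j = 8·C(j-1,1) + 20·C(j-1,2) + 12·C(j-1,3).
At j = 17: j-1 = 16, so c_{17} = 128 + 2400 + 6720 = 9248.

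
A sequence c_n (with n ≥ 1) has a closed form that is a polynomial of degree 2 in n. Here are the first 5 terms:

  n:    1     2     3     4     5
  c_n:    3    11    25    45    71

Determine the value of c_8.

1st diffs: 8, 14, 20, 26.
2nd diffs: 6, 6, 6 (constant).
So c_n = 3n^2 - n + 1.
Evaluating at n = 8 gives c_8 = 185.

185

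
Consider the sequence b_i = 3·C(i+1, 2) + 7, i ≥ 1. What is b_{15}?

C(16, 2) = 120, so b_{15} = 367.

367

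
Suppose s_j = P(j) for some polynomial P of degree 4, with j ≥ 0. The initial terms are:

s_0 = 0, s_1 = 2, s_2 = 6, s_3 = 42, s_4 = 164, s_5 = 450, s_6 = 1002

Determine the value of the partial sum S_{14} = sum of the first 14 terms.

1st diffs: 2, 4, 36, 122, 286, 552.
2nd diffs: 2, 32, 86, 164, 266.
3rd diffs: 30, 54, 78, 102.
4th diffs: 24, 24, 24 (constant).
So s_j = j^4 - j^3 - 3j^2 + 5j.
Continuing: …, 1946, 3432, 5634, 8750, …, s_{13} = 25922.
Summing j = 0..13 (14 terms) gives 78988.

78988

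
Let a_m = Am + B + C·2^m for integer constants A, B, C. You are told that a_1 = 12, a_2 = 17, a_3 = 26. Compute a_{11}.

Plug in m = 1, 2, 3: A + B + 2C = 12; 2A + B + 4C = 17; 3A + B + 8C = 26.
Subtracting the first from the second: A + 2C = 5.
Subtracting the second from the third: A + 4C = 9.
Solving: C = 2, A = 1, then B = 7.
So a_m = 1·m + 7 + 2·2^m; at m=11 this is 4114.

4114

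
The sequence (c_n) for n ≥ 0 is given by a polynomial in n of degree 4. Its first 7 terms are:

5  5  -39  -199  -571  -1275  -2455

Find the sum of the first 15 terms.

-190297

1st diffs: 0, -44, -160, -372, -704, -1180.
2nd diffs: -44, -116, -212, -332, -476.
3rd diffs: -72, -96, -120, -144.
4th diffs: -24, -24, -24 (constant).
Newton forward-difference form: c_n = 5 + (-44)·C(n,2) + (-72)·C(n,3) + (-24)·C(n,4).
Continuing: …, -4279, -6939, -10651, -15655, …, c_{14} = -54231.
Summing n = 0..14 (15 terms) gives -190297.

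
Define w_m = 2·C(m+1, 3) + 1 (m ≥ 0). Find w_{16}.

C(17, 3) = 680, so w_{16} = 1361.

1361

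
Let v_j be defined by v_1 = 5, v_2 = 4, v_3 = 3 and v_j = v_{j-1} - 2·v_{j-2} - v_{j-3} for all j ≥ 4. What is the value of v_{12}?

Compute successive terms:
v_4 = -10;  v_5 = -20;  v_6 = -3;  v_7 = 47;  v_8 = 73;  v_9 = -18;  v_{10} = -211;  v_{11} = -248;  v_{12} = 192.

192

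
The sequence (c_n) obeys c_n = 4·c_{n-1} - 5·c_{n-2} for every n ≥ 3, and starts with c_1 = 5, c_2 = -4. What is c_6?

Compute successive terms:
c_3 = -41;  c_4 = -144;  c_5 = -371;  c_6 = -764.

-764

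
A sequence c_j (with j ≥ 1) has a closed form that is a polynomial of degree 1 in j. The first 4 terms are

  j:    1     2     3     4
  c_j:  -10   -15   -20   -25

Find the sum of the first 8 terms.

-220

1st diffs: -5, -5, -5 (constant).
So c_j = -5j - 5.
Continuing: -30, -35, -40, -45.
Summing j = 1..8 (8 terms) gives -220.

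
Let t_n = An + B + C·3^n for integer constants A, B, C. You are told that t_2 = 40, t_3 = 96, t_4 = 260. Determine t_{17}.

387420532

At n = 2, 3, 4: 2A + B + 9C = 40; 3A + B + 27C = 96; 4A + B + 81C = 260.
Subtracting the first from the second: A + 18C = 56.
Subtracting the second from the third: A + 54C = 164.
Solving: C = 3, A = 2, then B = 9.
Hence t_{17} = 2·17 + 9 + 3·129140163 = 387420532.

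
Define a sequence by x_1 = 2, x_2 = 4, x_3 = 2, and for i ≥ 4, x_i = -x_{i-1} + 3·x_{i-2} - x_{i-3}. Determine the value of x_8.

Compute successive terms:
x_4 = 8, x_5 = -6, x_6 = 28, x_7 = -54, x_8 = 144.

144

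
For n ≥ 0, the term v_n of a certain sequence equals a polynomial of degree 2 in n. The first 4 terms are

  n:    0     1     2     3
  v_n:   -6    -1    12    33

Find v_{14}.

792

1st diffs: 5, 13, 21.
2nd diffs: 8, 8 (constant).
Newton forward-difference form: v_n = -6 + 5·C(n,1) + 8·C(n,2).
At n = 14: n = 14, so v_{14} = -6 + 70 + 728 = 792.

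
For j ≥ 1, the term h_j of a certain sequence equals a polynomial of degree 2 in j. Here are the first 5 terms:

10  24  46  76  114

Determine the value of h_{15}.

934

1st diffs: 14, 22, 30, 38.
2nd diffs: 8, 8, 8 (constant).
Newton forward-difference form: h_j = 10 + 14·C(j-1,1) + 8·C(j-1,2).
At j = 15: j-1 = 14, so h_{15} = 10 + 196 + 728 = 934.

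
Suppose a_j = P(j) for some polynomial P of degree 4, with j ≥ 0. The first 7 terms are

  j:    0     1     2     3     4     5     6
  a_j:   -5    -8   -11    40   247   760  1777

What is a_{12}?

1st diffs: -3, -3, 51, 207, 513, 1017.
2nd diffs: 0, 54, 156, 306, 504.
3rd diffs: 54, 102, 150, 198.
4th diffs: 48, 48, 48 (constant).
Newton forward-difference form: a_j = -5 + (-3)·C(j,1) + 54·C(j,3) + 48·C(j,4).
At j = 12: j = 12, so a_{12} = -5 - 36 + 11880 + 23760 = 35599.

35599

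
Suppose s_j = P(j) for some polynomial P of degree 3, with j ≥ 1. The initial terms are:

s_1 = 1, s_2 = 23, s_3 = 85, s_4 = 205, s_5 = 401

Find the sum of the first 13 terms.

1st diffs: 22, 62, 120, 196.
2nd diffs: 40, 58, 76.
3rd diffs: 18, 18 (constant).
Newton forward-difference form: s_j = 1 + 22·C(j-1,1) + 40·C(j-1,2) + 18·C(j-1,3).
Continuing: …, 691, 1093, 1625, 2305, …, s_{13} = 6865.
Summing j = 1..13 (13 terms) gives 26039.

26039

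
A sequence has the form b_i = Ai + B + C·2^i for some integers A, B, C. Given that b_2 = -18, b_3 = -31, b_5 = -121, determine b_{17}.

The three given values yield: 2A + B + 4C = -18; 3A + B + 8C = -31; 5A + B + 32C = -121.
Subtracting the first from the second: A + 4C = -13.
Subtracting the second from the third: 2A + 24C = -90.
Solving: C = -4, A = 3, then B = -8.
Hence b_{17} = 3·17 + (-8) + (-4)·131072 = -524245.

-524245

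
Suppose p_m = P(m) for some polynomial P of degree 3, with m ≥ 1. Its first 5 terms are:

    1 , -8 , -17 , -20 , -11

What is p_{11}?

631

1st diffs: -9, -9, -3, 9.
2nd diffs: 0, 6, 12.
3rd diffs: 6, 6 (constant).
So p_m = m^3 - 6m^2 + 2m + 4.
Evaluating at m = 11 gives p_{11} = 631.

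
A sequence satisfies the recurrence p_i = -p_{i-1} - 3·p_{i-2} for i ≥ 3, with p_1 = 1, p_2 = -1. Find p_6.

-16

Compute successive terms:
p_3 = -2; p_4 = 5; p_5 = 1; p_6 = -16.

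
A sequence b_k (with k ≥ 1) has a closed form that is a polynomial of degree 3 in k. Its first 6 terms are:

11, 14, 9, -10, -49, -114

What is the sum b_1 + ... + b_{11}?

-3014

1st diffs: 3, -5, -19, -39, -65.
2nd diffs: -8, -14, -20, -26.
3rd diffs: -6, -6, -6 (constant).
Newton forward-difference form: b_k = 11 + 3·C(k-1,1) + (-8)·C(k-1,2) + (-6)·C(k-1,3).
Continuing: …, -211, -346, -525, -754, …, b_{11} = -1039.
Summing k = 1..11 (11 terms) gives -3014.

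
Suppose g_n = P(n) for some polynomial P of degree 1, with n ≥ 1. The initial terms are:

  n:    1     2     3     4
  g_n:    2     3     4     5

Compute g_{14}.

1st diffs: 1, 1, 1 (constant).
So g_n = n + 1.
Evaluating at n = 14 gives g_{14} = 15.

15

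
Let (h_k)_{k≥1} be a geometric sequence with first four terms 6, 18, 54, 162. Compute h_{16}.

Common ratio r = 3.
h_k = 6·3^(k-1).
h_{16} = 6·3^15 = 86093442.

86093442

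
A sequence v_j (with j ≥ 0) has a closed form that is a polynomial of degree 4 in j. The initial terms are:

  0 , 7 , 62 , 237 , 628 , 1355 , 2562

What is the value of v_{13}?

41587

1st diffs: 7, 55, 175, 391, 727, 1207.
2nd diffs: 48, 120, 216, 336, 480.
3rd diffs: 72, 96, 120, 144.
4th diffs: 24, 24, 24 (constant).
Newton forward-difference form: v_j = 7·C(j,1) + 48·C(j,2) + 72·C(j,3) + 24·C(j,4).
At j = 13: j = 13, so v_{13} = 91 + 3744 + 20592 + 17160 = 41587.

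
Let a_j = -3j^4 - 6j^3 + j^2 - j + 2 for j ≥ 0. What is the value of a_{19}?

a_{19} = -3·19^4 - 6·19^3 + 1·19^2 - 1·19 + 2 = -431773.

-431773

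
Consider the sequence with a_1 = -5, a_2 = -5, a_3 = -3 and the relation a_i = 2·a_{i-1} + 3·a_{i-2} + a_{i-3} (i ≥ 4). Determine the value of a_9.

Iterate the recurrence:
a_4 = -26; a_5 = -66; a_6 = -213; a_7 = -650; a_8 = -2005; a_9 = -6173.

-6173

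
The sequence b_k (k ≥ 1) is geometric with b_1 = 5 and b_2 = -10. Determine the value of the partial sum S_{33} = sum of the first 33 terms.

Common ratio r = -2.
b_k = 5·(-2)^(k-1).
S = 5·((-2)^33 - 1)/(-2 - 1) = 5·(-8589934592 - 1)/(-3) = 14316557655.

14316557655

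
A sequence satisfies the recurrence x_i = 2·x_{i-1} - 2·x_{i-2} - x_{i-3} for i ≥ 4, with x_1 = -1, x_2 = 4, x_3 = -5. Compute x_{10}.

Applying the relation repeatedly:
x_4 = -17, x_5 = -28, x_6 = -17, x_7 = 39, x_8 = 140, x_9 = 219, x_{10} = 119.

119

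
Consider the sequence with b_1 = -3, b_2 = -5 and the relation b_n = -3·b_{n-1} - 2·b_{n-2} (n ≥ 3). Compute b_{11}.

8181

Iterate the recurrence:
b_3 = 21; b_4 = -53; b_5 = 117; b_6 = -245; b_7 = 501; b_8 = -1013; b_9 = 2037; b_{10} = -4085; b_{11} = 8181.
(Characteristic roots are -1 and -2.)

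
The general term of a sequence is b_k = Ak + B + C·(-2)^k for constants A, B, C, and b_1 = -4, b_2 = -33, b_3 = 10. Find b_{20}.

-4194411

Write the equations: A + B - 2C = -4; 2A + B + 4C = -33; 3A + B - 8C = 10.
Subtracting the first from the second: A + 6C = -29.
Subtracting the second from the third: A - 12C = 43.
Solving: C = -4, A = -5, then B = -7.
So b_k = -5·k + (-7) + (-4)·(-2)^k; at k=20 this is -4194411.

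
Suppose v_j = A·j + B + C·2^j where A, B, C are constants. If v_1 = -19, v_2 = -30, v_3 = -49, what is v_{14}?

-65586

Plug in j = 1, 2, 3: A + B + 2C = -19; 2A + B + 4C = -30; 3A + B + 8C = -49.
Subtracting the first from the second: A + 2C = -11.
Subtracting the second from the third: A + 4C = -19.
Solving: C = -4, A = -3, then B = -8.
Hence v_{14} = -3·14 + (-8) + (-4)·16384 = -65586.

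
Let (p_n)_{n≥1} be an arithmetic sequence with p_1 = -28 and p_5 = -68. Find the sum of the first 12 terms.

-996

Common difference d = (-68 - (-28)) / (5 - 1) = -10.
p_n = -28 + (n - 1)·(-10).
p_{12} = -138; S = 12·(-28 + (-138))/2 = -996.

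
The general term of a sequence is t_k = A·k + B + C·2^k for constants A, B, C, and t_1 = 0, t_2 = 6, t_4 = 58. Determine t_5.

134

The three given values yield: A + B + 2C = 0; 2A + B + 4C = 6; 4A + B + 16C = 58.
Subtracting the first from the second: A + 2C = 6.
Subtracting the second from the third: 2A + 12C = 52.
Solving: C = 5, A = -4, then B = -6.
Hence t_5 = -4·5 + (-6) + 5·32 = 134.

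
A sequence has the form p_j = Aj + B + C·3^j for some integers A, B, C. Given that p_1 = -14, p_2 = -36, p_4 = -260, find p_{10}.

-177188

Write the equations: A + B + 3C = -14; 2A + B + 9C = -36; 4A + B + 81C = -260.
Subtracting the first from the second: A + 6C = -22.
Subtracting the second from the third: 2A + 72C = -224.
Solving: C = -3, A = -4, then B = -1.
Therefore p_{10} = -40 + (-1) + (-3)·59049 = -177188.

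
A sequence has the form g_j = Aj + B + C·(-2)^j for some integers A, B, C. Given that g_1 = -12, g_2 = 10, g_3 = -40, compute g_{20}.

The three given values yield: A + B - 2C = -12; 2A + B + 4C = 10; 3A + B - 8C = -40.
Subtracting the first from the second: A + 6C = 22.
Subtracting the second from the third: A - 12C = -50.
Solving: C = 4, A = -2, then B = -2.
Therefore g_{20} = -40 + (-2) + 4·1048576 = 4194262.

4194262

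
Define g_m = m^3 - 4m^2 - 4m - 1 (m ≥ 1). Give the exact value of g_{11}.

802

g_{11} = 1·11^3 - 4·11^2 - 4·11 - 1 = 802.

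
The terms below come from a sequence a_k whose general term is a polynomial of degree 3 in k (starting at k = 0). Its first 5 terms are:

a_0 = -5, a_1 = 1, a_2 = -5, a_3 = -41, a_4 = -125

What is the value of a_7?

1st diffs: 6, -6, -36, -84.
2nd diffs: -12, -30, -48.
3rd diffs: -18, -18 (constant).
So a_k = -3k^3 + 3k^2 + 6k - 5.
Evaluating at k = 7 gives a_7 = -845.

-845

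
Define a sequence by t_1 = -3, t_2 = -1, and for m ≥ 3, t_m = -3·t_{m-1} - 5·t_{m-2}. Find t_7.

-507

Applying the relation repeatedly:
t_3 = 18; t_4 = -49; t_5 = 57; t_6 = 74; t_7 = -507.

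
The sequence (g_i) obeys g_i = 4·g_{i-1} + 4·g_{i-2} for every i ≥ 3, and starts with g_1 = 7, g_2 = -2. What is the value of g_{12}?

22333440

Compute successive terms:
g_3 = 20; g_4 = 72; g_5 = 368; g_6 = 1760; g_7 = 8512; g_8 = 41088; g_9 = 198400; g_{10} = 957952; g_{11} = 4625408; g_{12} = 22333440.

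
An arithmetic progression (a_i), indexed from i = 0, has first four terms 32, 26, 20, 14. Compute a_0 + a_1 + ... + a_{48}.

-5488

Common difference d = -6.
a_i = 32 + (i - 0)·(-6).
a_{48} = -256; S = 49·(32 + (-256))/2 = -5488.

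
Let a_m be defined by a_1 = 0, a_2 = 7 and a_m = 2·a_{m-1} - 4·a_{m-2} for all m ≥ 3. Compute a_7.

0

Iterate the recurrence:
a_3 = 14;  a_4 = 0;  a_5 = -56;  a_6 = -112;  a_7 = 0.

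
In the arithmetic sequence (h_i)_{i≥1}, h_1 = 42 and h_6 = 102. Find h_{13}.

186

Common difference d = (102 - 42) / (6 - 1) = 12.
h_i = 42 + (i - 1)·12.
h_{13} = 42 + 12·12 = 186.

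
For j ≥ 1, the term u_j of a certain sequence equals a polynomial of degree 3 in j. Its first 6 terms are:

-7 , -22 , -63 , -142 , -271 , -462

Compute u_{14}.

1st diffs: -15, -41, -79, -129, -191.
2nd diffs: -26, -38, -50, -62.
3rd diffs: -12, -12, -12 (constant).
Newton forward-difference form: u_j = -7 + (-15)·C(j-1,1) + (-26)·C(j-1,2) + (-12)·C(j-1,3).
At j = 14: j-1 = 13, so u_{14} = -7 - 195 - 2028 - 3432 = -5662.

-5662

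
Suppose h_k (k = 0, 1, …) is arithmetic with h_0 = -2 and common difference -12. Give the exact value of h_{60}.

h_k = -2 + (k - 0)·(-12).
h_{60} = -2 + 60·(-12) = -722.

-722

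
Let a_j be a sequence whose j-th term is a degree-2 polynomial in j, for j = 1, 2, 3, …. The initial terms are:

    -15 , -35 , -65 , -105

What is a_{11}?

1st diffs: -20, -30, -40.
2nd diffs: -10, -10 (constant).
Newton forward-difference form: a_j = -15 + (-20)·C(j-1,1) + (-10)·C(j-1,2).
At j = 11: j-1 = 10, so a_{11} = -15 - 200 - 450 = -665.

-665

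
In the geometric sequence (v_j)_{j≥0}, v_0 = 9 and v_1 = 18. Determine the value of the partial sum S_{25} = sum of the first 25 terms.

301989879

Common ratio r = 2.
v_j = 9·2^(j-0).
S = 9·(2^25 - 1)/(2 - 1) = 9·(33554432 - 1)/(1) = 301989879.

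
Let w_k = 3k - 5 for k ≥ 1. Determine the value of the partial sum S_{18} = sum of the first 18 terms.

423

Over k = 1..18: Σk = 171.
Total = (3)·171 + (-5)·18 = 423.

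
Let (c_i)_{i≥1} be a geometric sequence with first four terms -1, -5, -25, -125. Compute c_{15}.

Common ratio r = 5.
c_i = (-1)·5^(i-1).
c_{15} = (-1)·5^14 = -6103515625.

-6103515625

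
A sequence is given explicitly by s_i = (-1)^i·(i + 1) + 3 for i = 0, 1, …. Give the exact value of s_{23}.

-21

(-1)^23 = -1; i + 1 at i=23 is 24; so s_{23} = -21.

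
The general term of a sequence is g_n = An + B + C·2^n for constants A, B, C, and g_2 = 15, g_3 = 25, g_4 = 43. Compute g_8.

The three given values yield: 2A + B + 4C = 15; 3A + B + 8C = 25; 4A + B + 16C = 43.
Subtracting the first from the second: A + 4C = 10.
Subtracting the second from the third: A + 8C = 18.
Solving: C = 2, A = 2, then B = 3.
Hence g_8 = 2·8 + 3 + 2·256 = 531.

531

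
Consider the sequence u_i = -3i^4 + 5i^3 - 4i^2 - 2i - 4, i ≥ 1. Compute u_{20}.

u_{20} = -3·20^4 + 5·20^3 - 4·20^2 - 2·20 - 4 = -441644.

-441644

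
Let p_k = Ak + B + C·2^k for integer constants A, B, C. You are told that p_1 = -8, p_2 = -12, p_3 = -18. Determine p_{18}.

-262184

Write the equations: A + B + 2C = -8; 2A + B + 4C = -12; 3A + B + 8C = -18.
Subtracting the first from the second: A + 2C = -4.
Subtracting the second from the third: A + 4C = -6.
Solving: C = -1, A = -2, then B = -4.
So p_k = -2·k + (-4) + (-1)·2^k; at k=18 this is -262184.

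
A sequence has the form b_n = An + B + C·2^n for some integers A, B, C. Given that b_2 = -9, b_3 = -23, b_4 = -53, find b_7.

Write the equations: 2A + B + 4C = -9; 3A + B + 8C = -23; 4A + B + 16C = -53.
Subtracting the first from the second: A + 4C = -14.
Subtracting the second from the third: A + 8C = -30.
Solving: C = -4, A = 2, then B = 3.
So b_n = 2·n + 3 + (-4)·2^n; at n=7 this is -495.

-495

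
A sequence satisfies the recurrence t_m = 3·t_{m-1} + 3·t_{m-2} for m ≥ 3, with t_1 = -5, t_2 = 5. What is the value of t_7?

675

Compute successive terms:
t_3 = 0  t_4 = 15  t_5 = 45  t_6 = 180  t_7 = 675.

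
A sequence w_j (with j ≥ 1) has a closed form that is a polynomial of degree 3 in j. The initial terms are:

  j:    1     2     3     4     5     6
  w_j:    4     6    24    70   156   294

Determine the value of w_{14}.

1st diffs: 2, 18, 46, 86, 138.
2nd diffs: 16, 28, 40, 52.
3rd diffs: 12, 12, 12 (constant).
So w_j = 2j^3 - 4j^2 + 6.
Evaluating at j = 14 gives w_{14} = 4710.

4710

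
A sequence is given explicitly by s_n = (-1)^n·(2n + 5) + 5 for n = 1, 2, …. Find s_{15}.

-30

(-1)^15 = -1; 2n + 5 at n=15 is 35; so s_{15} = -30.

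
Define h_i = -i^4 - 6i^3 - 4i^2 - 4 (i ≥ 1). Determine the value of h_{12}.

-31684

h_{12} = -1·12^4 - 6·12^3 - 4·12^2 - 4 = -31684.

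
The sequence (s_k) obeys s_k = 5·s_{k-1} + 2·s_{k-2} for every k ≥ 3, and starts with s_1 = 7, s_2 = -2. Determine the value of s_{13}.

60967528

Compute successive terms:
s_3 = 4; s_4 = 16; s_5 = 88; …; s_{10} = 393208; s_{11} = 2112424; s_{12} = 11348536; s_{13} = 60967528.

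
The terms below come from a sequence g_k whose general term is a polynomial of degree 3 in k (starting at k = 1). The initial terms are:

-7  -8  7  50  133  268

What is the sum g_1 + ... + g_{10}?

4325

1st diffs: -1, 15, 43, 83, 135.
2nd diffs: 16, 28, 40, 52.
3rd diffs: 12, 12, 12 (constant).
Newton forward-difference form: g_k = -7 + (-1)·C(k-1,1) + 16·C(k-1,2) + 12·C(k-1,3).
Continuing: 467, 742, 1105, 1568.
Summing k = 1..10 (10 terms) gives 4325.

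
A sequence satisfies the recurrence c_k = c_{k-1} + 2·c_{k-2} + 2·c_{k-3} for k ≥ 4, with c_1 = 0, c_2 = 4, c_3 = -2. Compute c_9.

Iterate the recurrence:
c_4 = 6; c_5 = 10; c_6 = 18; c_7 = 50; c_8 = 106; c_9 = 242.

242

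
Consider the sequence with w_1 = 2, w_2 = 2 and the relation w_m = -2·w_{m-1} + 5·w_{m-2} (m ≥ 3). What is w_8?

-1042

Step forward from the initial values:
w_3 = 6;  w_4 = -2;  w_5 = 34;  w_6 = -78;  w_7 = 326;  w_8 = -1042.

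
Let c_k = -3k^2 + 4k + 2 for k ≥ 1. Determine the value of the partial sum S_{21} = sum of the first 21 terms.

Over k = 1..21: Σk = 231, Σk² = 3311.
Total = (-3)·3311 + (4)·231 + (2)·21 = -8967.

-8967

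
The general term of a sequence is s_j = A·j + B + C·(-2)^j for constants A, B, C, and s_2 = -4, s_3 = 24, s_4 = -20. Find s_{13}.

At j = 2, 3, 4: 2A + B + 4C = -4; 3A + B - 8C = 24; 4A + B + 16C = -20.
Subtracting the first from the second: A - 12C = 28.
Subtracting the second from the third: A + 24C = -44.
Solving: C = -2, A = 4, then B = -4.
So s_j = 4·j + (-4) + (-2)·(-2)^j; at j=13 this is 16432.

16432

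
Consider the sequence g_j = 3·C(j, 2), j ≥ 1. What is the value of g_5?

30

C(5, 2) = 10, so g_5 = 30.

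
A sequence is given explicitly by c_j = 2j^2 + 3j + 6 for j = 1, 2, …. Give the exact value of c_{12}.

c_{12} = 2·12^2 + 3·12 + 6 = 330.

330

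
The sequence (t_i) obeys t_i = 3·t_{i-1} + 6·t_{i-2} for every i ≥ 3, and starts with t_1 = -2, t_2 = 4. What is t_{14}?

46638504

Applying the relation repeatedly:
t_3 = 0  t_4 = 24  t_5 = 72  …  t_{11} = 557928  t_{12} = 2439720  t_{13} = 10666728  t_{14} = 46638504.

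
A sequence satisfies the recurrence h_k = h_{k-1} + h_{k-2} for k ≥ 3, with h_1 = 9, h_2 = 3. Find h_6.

42

Applying the relation repeatedly:
h_3 = 12, h_4 = 15, h_5 = 27, h_6 = 42.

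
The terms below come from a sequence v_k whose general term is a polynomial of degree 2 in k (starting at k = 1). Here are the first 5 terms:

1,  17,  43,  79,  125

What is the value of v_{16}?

1st diffs: 16, 26, 36, 46.
2nd diffs: 10, 10, 10 (constant).
Newton forward-difference form: v_k = 1 + 16·C(k-1,1) + 10·C(k-1,2).
At k = 16: k-1 = 15, so v_{16} = 1 + 240 + 1050 = 1291.

1291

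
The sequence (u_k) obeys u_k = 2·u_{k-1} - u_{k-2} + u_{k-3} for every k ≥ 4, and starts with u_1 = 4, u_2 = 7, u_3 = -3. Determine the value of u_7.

-21

Step forward from the initial values:
u_4 = -9, u_5 = -8, u_6 = -10, u_7 = -21.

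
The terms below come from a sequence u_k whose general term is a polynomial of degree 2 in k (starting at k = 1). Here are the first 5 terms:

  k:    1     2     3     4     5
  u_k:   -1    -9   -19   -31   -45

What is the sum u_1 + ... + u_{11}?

1st diffs: -8, -10, -12, -14.
2nd diffs: -2, -2, -2 (constant).
So u_k = -k^2 - 5k + 5.
Continuing: …, -61, -79, -99, -121, …, u_{11} = -171.
Summing k = 1..11 (11 terms) gives -781.

-781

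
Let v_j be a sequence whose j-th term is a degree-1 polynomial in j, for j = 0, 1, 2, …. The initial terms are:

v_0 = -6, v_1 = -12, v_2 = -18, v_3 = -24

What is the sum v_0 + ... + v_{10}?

-396

1st diffs: -6, -6, -6 (constant).
So v_j = -6j - 6.
Continuing: …, -30, -36, -42, -48, …, v_{10} = -66.
Summing j = 0..10 (11 terms) gives -396.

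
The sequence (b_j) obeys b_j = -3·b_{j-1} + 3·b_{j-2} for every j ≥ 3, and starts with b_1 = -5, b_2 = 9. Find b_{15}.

-358418682

Step forward from the initial values:
b_3 = -42; b_4 = 153; b_5 = -585; …; b_{12} = 6577038; b_{13} = -24935445; b_{14} = 94537449; b_{15} = -358418682.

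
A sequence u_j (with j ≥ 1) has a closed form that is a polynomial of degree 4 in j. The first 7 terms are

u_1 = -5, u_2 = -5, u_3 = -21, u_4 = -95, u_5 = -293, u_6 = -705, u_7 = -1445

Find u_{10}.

-7133

1st diffs: 0, -16, -74, -198, -412, -740.
2nd diffs: -16, -58, -124, -214, -328.
3rd diffs: -42, -66, -90, -114.
4th diffs: -24, -24, -24 (constant).
So u_j = -j^4 + 3j^3 - j^2 - 3j - 3.
Evaluating at j = 10 gives u_{10} = -7133.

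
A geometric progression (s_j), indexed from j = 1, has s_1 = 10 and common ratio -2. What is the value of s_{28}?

-1342177280

s_j = 10·(-2)^(j-1).
s_{28} = 10·(-2)^27 = -1342177280.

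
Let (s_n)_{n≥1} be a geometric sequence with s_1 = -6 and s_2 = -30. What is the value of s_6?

Common ratio r = 5.
s_n = (-6)·5^(n-1).
s_6 = (-6)·5^5 = -18750.

-18750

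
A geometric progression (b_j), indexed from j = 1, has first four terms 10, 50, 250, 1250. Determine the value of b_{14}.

12207031250

Common ratio r = 5.
b_j = 10·5^(j-1).
b_{14} = 10·5^13 = 12207031250.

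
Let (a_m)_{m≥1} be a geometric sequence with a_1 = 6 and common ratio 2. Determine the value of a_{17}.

a_m = 6·2^(m-1).
a_{17} = 6·2^16 = 393216.

393216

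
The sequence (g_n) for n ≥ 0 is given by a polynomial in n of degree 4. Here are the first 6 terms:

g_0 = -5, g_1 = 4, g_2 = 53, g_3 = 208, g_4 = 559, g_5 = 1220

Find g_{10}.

1st diffs: 9, 49, 155, 351, 661.
2nd diffs: 40, 106, 196, 310.
3rd diffs: 66, 90, 114.
4th diffs: 24, 24 (constant).
Newton forward-difference form: g_n = -5 + 9·C(n,1) + 40·C(n,2) + 66·C(n,3) + 24·C(n,4).
At n = 10: n = 10, so g_{10} = -5 + 90 + 1800 + 7920 + 5040 = 14845.

14845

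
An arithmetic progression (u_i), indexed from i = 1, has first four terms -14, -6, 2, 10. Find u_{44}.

Common difference d = 8.
u_i = -14 + (i - 1)·8.
u_{44} = -14 + 43·8 = 330.

330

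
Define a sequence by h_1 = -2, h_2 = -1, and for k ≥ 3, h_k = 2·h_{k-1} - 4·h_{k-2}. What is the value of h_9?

Step forward from the initial values:
h_3 = 6, h_4 = 16, h_5 = 8, h_6 = -48, h_7 = -128, h_8 = -64, h_9 = 384.

384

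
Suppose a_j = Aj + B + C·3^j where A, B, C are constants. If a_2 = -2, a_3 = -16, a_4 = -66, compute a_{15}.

At j = 2, 3, 4: 2A + B + 9C = -2; 3A + B + 27C = -16; 4A + B + 81C = -66.
Subtracting the first from the second: A + 18C = -14.
Subtracting the second from the third: A + 54C = -50.
Solving: C = -1, A = 4, then B = -1.
Therefore a_{15} = 60 + (-1) + (-1)·14348907 = -14348848.

-14348848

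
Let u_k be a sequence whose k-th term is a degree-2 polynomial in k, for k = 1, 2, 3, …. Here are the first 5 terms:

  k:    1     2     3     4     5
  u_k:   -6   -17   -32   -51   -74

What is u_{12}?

1st diffs: -11, -15, -19, -23.
2nd diffs: -4, -4, -4 (constant).
So u_k = -2k^2 - 5k + 1.
Evaluating at k = 12 gives u_{12} = -347.

-347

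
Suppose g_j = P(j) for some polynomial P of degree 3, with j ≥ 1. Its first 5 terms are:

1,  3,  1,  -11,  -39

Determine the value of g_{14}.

-2001

1st diffs: 2, -2, -12, -28.
2nd diffs: -4, -10, -16.
3rd diffs: -6, -6 (constant).
Newton forward-difference form: g_j = 1 + 2·C(j-1,1) + (-4)·C(j-1,2) + (-6)·C(j-1,3).
At j = 14: j-1 = 13, so g_{14} = 1 + 26 - 312 - 1716 = -2001.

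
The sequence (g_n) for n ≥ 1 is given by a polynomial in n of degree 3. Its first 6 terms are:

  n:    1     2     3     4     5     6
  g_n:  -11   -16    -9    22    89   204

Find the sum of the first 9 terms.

2241

1st diffs: -5, 7, 31, 67, 115.
2nd diffs: 12, 24, 36, 48.
3rd diffs: 12, 12, 12 (constant).
Newton forward-difference form: g_n = -11 + (-5)·C(n-1,1) + 12·C(n-1,2) + 12·C(n-1,3).
Continuing: 379, 626, 957.
Summing n = 1..9 (9 terms) gives 2241.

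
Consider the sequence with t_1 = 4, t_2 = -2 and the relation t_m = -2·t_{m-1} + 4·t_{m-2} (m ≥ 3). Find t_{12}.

-632832

Step forward from the initial values:
t_3 = 20; t_4 = -48; t_5 = 176; t_6 = -544; t_7 = 1792; t_8 = -5760; t_9 = 18688; t_{10} = -60416; t_{11} = 195584; t_{12} = -632832.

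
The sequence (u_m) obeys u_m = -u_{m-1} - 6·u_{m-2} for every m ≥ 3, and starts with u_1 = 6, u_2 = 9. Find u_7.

u_3 = -45;  u_4 = -9;  u_5 = 279;  u_6 = -225;  u_7 = -1449.

-1449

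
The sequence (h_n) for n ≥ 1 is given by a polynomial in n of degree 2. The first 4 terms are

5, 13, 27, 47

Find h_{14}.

577

1st diffs: 8, 14, 20.
2nd diffs: 6, 6 (constant).
Newton forward-difference form: h_n = 5 + 8·C(n-1,1) + 6·C(n-1,2).
At n = 14: n-1 = 13, so h_{14} = 5 + 104 + 468 = 577.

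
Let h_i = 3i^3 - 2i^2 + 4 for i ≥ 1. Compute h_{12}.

h_{12} = 3·12^3 - 2·12^2 + 4 = 4900.

4900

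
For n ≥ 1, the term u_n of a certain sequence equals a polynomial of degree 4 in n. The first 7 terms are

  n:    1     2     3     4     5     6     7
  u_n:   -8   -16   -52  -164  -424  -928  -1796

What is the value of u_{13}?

1st diffs: -8, -36, -112, -260, -504, -868.
2nd diffs: -28, -76, -148, -244, -364.
3rd diffs: -48, -72, -96, -120.
4th diffs: -24, -24, -24 (constant).
So u_n = -n^4 + 2n^3 - n^2 - 4n - 4.
Evaluating at n = 13 gives u_{13} = -24392.

-24392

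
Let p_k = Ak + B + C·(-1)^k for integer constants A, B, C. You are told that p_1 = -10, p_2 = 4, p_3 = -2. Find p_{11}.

30

Plug in k = 1, 2, 3: A + B - C = -10; 2A + B + C = 4; 3A + B - C = -2.
Subtracting the first from the second: A + 2C = 14.
Subtracting the second from the third: A - 2C = -6.
Solving: C = 5, A = 4, then B = -9.
Hence p_{11} = 4·11 + (-9) + 5·(-1) = 30.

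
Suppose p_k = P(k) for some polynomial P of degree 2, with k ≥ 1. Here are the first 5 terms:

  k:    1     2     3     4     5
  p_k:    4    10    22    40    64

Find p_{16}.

724

1st diffs: 6, 12, 18, 24.
2nd diffs: 6, 6, 6 (constant).
Newton forward-difference form: p_k = 4 + 6·C(k-1,1) + 6·C(k-1,2).
At k = 16: k-1 = 15, so p_{16} = 4 + 90 + 630 = 724.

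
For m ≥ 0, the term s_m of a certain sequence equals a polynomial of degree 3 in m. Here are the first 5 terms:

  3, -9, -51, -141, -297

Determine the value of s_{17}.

-16521

1st diffs: -12, -42, -90, -156.
2nd diffs: -30, -48, -66.
3rd diffs: -18, -18 (constant).
Newton forward-difference form: s_m = 3 + (-12)·C(m,1) + (-30)·C(m,2) + (-18)·C(m,3).
At m = 17: m = 17, so s_{17} = 3 - 204 - 4080 - 12240 = -16521.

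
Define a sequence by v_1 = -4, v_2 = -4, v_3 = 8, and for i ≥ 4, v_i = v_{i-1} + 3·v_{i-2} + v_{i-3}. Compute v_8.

Step forward from the initial values:
v_4 = -8;  v_5 = 12;  v_6 = -4;  v_7 = 24;  v_8 = 24.

24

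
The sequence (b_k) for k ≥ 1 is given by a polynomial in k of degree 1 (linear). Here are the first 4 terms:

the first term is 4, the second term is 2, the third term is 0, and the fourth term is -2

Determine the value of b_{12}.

1st diffs: -2, -2, -2 (constant).
So b_k = -2k + 6.
Evaluating at k = 12 gives b_{12} = -18.

-18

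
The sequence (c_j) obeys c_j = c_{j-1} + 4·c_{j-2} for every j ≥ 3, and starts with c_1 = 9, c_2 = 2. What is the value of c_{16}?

Compute successive terms:
c_3 = 38; c_4 = 46; c_5 = 198; …; c_{13} = 311814; c_{14} = 794302; c_{15} = 2041558; c_{16} = 5218766.

5218766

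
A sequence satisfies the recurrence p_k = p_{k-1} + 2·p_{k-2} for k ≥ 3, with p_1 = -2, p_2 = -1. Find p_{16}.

-32767

Step forward from the initial values:
p_3 = -5; p_4 = -7; p_5 = -17; …; p_{13} = -4097; p_{14} = -8191; p_{15} = -16385; p_{16} = -32767.
(Characteristic roots are 2 and -1.)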